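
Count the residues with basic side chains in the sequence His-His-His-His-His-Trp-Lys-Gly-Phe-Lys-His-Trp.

K, R, and H are the three residues with basic side chains (ε-amine, guanidinium, and imidazole respectively).
Matching residues: His1, His2, His3, His4, His5, Lys7, Lys10, His11.

8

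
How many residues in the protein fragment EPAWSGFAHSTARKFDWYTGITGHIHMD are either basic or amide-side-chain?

Basic: H, K, R. Amide-side-chain: N, Q.
Basic residues here: H9, R13, K14, H24, H26 (5).
Amide-side-chain residues here: none (0).
The two groups share no amino acid, so total = 5 + 0 = 5.

5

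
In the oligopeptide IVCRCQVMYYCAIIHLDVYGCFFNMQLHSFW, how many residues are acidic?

1

Aspartate (D) and glutamate (E) have carboxylic-acid side chains and are the acidic amino acids.
Matching residues: D17.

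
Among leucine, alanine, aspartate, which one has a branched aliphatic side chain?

leucine

V, L, and I make up the branched-chain aliphatic group.
Of the listed options, only leucine belongs to this group.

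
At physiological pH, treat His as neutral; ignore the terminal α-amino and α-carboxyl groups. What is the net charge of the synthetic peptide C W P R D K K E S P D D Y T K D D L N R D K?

-1

At pH ~7.4 the Lys and Arg side chains are protonated (+1), the Asp and Glu side chains are deprotonated (−1), and with His taken as neutral all other side chains carry no charge.
Positive (K, R): R4, K6, K7, K15, R20, K22 → +6.
Negative (D, E): D5, E8, D11, D12, D16, D17, D21 → −7.
Net charge = (+6) + (−7) = −1.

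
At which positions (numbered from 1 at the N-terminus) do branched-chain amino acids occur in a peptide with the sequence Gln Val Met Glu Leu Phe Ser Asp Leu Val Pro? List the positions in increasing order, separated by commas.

The BCAAs are Val, Leu, and Ile — aliphatic side chains with a branch point.
Matching residues: Val2, Leu5, Leu9, Val10.

2, 5, 9, 10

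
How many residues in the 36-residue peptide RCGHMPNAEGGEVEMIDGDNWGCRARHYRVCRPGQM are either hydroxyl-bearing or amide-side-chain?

Hydroxyl-bearing: S, T, Y. Amide-side-chain: N, Q.
Hydroxyl-bearing residues here: Y28 (1).
Amide-side-chain residues here: N7, N20, Q35 (3).
The two groups share no amino acid, so total = 1 + 3 = 4.

4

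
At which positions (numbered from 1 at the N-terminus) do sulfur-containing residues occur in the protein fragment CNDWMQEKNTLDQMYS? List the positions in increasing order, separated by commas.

Cysteine (C, thiol) and methionine (M, thioether) are the two sulfur-containing amino acids.
Matching residues: C1, M5, M14.

1, 5, 14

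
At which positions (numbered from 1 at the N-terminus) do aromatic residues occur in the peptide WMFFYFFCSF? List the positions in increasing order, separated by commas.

F, W, and Y each carry an aromatic ring on the side chain.
Matching residues: W1, F3, F4, Y5, F6, F7, F10.

1, 3, 4, 5, 6, 7, 10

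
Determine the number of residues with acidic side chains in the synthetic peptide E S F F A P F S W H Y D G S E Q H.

The acidic residues are Asp (D) and Glu (E), whose side chains end in a carboxylate group.
Matching residues: E1, D12, E15.

3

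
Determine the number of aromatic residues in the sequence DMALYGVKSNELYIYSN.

3

Phenylalanine (F), tryptophan (W), and tyrosine (Y) have aromatic ring side chains.
Matching residues: Y5, Y13, Y15.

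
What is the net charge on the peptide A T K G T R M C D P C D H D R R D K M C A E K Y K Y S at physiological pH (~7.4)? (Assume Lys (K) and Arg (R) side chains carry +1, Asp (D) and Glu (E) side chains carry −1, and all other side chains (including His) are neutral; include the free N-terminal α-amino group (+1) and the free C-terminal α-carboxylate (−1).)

Positive (K, R): K3, R6, R15, R16, K18, K23, K25 → +7.
Negative (D, E): D9, D12, D14, D17, E22 → −5.
The N-terminus (+1) and C-terminus (−1) cancel.
Net charge = (+7) + (−5) = +2.

+2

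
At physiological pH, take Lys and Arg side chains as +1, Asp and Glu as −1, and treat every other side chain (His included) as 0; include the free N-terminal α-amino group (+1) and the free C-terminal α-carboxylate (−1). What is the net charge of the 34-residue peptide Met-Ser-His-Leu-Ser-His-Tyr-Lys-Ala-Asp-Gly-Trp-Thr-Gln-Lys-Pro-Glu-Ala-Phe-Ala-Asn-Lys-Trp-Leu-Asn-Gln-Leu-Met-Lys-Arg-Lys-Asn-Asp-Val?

Positive (K, R): Lys8, Lys15, Lys22, Lys29, Arg30, Lys31 → +6.
Negative (D, E): Asp10, Glu17, Asp33 → −3.
The N-terminus (+1) and C-terminus (−1) cancel.
Net charge = (+6) + (−3) = +3.

+3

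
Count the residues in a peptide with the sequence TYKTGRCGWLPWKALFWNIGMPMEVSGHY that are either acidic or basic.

Acidic: D, E. Basic: H, K, R.
Acidic residues here: E24 (1).
Basic residues here: K3, R6, K13, H28 (4).
The two groups share no amino acid, so total = 1 + 4 = 5.

5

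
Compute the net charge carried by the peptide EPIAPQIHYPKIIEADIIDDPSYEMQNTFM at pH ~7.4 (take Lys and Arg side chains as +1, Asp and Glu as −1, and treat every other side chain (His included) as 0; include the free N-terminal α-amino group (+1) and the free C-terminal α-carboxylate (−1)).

-5

Positive (K, R): K11 → +1.
Negative (D, E): E1, E14, D16, D19, D20, E24 → −6.
The N-terminus (+1) and C-terminus (−1) cancel.
Net charge = (+1) + (−6) = −5.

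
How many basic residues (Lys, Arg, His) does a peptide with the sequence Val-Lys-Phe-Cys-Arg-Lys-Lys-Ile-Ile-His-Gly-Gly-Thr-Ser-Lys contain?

6

Matching residues: Lys2, Arg5, Lys6, Lys7, His10, Lys15.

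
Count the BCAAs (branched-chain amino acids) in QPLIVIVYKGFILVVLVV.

12

V, L, and I make up the branched-chain aliphatic group.
Matching residues: L3, I4, V5, I6, V7, I12, L13, V14, V15, L16, V17, V18.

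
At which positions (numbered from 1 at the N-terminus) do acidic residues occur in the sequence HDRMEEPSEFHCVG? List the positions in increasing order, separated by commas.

2, 5, 6, 9

Aspartate (D) and glutamate (E) have carboxylic-acid side chains and are the acidic amino acids.
Matching residues: D2, E5, E6, E9.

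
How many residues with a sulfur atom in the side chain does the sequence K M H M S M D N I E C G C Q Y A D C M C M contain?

The sulfur-bearing residues are cysteine (–SH) and methionine (–S–CH₃).
Matching residues: M2, M4, M6, C11, C13, C18, M19, C20, M21.

9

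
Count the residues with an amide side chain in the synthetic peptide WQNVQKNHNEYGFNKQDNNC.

The amide-side-chain residues are Asn (N) and Gln (Q).
Matching residues: Q2, N3, Q5, N7, N9, N14, Q16, N18, N19.

9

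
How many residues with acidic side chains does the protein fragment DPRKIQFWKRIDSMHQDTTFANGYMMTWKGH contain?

Aspartate (D) and glutamate (E) have carboxylic-acid side chains and are the acidic amino acids.
Matching residues: D1, D12, D17.

3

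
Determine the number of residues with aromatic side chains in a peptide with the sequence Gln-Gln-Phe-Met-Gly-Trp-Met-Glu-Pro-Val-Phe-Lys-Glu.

F, W, and Y each carry an aromatic ring on the side chain.
Matching residues: Phe3, Trp6, Phe11.

3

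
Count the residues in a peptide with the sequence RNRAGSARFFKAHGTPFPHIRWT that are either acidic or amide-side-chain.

Acidic: D, E. Amide-side-chain: N, Q.
Acidic residues here: none (0).
Amide-side-chain residues here: N2 (1).
The two groups share no amino acid, so total = 0 + 1 = 1.

1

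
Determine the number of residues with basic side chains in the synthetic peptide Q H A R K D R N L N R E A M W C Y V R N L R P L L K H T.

9

K, R, and H are the three residues with basic side chains (ε-amine, guanidinium, and imidazole respectively).
Matching residues: H2, R4, K5, R7, R11, R19, R22, K26, H27.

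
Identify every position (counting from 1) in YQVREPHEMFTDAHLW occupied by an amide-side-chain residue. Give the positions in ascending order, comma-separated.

Only N (asparagine) and Q (glutamine) carry a side-chain carboxamide.
Matching residues: Q2.

2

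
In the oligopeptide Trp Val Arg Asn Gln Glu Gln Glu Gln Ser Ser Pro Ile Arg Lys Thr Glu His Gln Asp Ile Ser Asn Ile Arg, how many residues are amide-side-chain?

Only N (asparagine) and Q (glutamine) carry a side-chain carboxamide.
Matching residues: Asn4, Gln5, Gln7, Gln9, Gln19, Asn23.

6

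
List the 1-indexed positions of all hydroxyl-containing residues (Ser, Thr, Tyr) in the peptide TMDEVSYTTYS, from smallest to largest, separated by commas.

Matching residues: T1, S6, Y7, T8, T9, Y10, S11.

1, 6, 7, 8, 9, 10, 11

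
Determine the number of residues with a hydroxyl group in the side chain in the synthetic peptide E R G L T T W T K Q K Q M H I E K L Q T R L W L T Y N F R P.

6

Serine (S), threonine (T), and tyrosine (Y) each carry a hydroxyl group on the side chain.
Matching residues: T5, T6, T8, T20, T25, Y26.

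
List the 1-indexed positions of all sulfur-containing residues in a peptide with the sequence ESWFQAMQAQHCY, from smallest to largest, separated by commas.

Only Cys (C) and Met (M) have a sulfur atom in the side chain.
Matching residues: M7, C12.

7, 12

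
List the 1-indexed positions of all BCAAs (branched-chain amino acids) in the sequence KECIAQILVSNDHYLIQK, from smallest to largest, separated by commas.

4, 7, 8, 9, 15, 16

The BCAAs are Val, Leu, and Ile — aliphatic side chains with a branch point.
Matching residues: I4, I7, L8, V9, L15, I16.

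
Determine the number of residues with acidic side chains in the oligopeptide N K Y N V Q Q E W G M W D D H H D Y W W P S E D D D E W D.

10

The acidic residues are Asp (D) and Glu (E), whose side chains end in a carboxylate group.
Matching residues: E8, D13, D14, D17, E23, D24, D25, D26, E27, D29.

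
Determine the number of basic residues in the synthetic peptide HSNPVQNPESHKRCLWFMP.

4

The basic amino acids are Lys (K), Arg (R), and His (H).
Matching residues: H1, H11, K12, R13.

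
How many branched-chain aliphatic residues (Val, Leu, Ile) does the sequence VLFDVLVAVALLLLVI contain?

12

Matching residues: V1, L2, V5, L6, V7, V9, L11, L12, L13, L14, V15, I16.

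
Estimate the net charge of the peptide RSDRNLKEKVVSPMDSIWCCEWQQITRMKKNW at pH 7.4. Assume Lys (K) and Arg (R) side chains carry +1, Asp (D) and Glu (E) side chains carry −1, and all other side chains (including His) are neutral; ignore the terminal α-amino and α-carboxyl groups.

+3

Positive (K, R): R1, R4, K7, K9, R27, K29, K30 → +7.
Negative (D, E): D3, E8, D15, E21 → −4.
Net charge = (+7) + (−4) = +3.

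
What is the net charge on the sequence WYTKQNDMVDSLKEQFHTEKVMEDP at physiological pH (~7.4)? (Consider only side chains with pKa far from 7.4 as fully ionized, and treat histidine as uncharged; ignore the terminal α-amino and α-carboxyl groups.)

-3

Near pH 7.4, K and R contribute +1 each, D and E contribute −1 each, and every other side chain (His included, as stated) is uncharged.
Positive (K, R): K4, K13, K20 → +3.
Negative (D, E): D7, D10, E14, E19, E23, D24 → −6.
Net charge = (+3) + (−6) = −3.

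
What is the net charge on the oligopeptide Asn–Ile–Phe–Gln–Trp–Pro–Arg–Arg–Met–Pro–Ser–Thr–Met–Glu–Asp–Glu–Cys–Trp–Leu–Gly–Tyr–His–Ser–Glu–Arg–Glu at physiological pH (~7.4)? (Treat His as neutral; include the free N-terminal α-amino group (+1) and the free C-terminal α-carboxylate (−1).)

-2

The side chains ionized at physiological pH are Lys/Arg (+1) and Asp/Glu (−1); with His treated as neutral, nothing else contributes.
Positive (K, R): Arg7, Arg8, Arg25 → +3.
Negative (D, E): Glu14, Asp15, Glu16, Glu24, Glu26 → −5.
The N-terminus (+1) and C-terminus (−1) cancel.
Net charge = (+3) + (−5) = −2.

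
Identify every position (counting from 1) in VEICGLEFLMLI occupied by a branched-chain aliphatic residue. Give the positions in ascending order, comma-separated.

V, L, and I make up the branched-chain aliphatic group.
Matching residues: V1, I3, L6, L9, L11, I12.

1, 3, 6, 9, 11, 12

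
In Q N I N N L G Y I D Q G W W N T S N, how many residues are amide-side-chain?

The amide-side-chain residues are Asn (N) and Gln (Q).
Matching residues: Q1, N2, N4, N5, Q11, N15, N18.

7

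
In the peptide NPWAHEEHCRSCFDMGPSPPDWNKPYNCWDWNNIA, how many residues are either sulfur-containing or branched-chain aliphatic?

Sulfur-containing: C, M. Branched-chain aliphatic: I, L, V.
Sulfur-containing residues here: C9, C12, M15, C28 (4).
Branched-chain aliphatic residues here: I34 (1).
The two groups share no amino acid, so total = 4 + 1 = 5.

5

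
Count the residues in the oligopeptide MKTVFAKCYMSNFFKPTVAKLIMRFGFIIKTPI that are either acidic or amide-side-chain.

Acidic: D, E. Amide-side-chain: N, Q.
Acidic residues here: none (0).
Amide-side-chain residues here: N12 (1).
The two groups share no amino acid, so total = 0 + 1 = 1.

1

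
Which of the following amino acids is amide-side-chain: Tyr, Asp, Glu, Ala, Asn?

Only N (asparagine) and Q (glutamine) carry a side-chain carboxamide.
Of the listed options, only Asn belongs to this group.

Asn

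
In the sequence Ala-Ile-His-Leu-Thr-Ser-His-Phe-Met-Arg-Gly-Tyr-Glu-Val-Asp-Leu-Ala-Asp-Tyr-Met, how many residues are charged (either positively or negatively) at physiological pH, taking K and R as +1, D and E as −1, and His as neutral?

4

Charged side chains at pH ~7.4: K, R (positive); D, E (negative).
Matching residues: Arg10, Glu13, Asp15, Asp18.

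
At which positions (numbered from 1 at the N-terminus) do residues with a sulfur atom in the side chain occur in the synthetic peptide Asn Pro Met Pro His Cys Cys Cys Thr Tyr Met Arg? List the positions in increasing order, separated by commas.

3, 6, 7, 8, 11

Only Cys (C) and Met (M) have a sulfur atom in the side chain.
Matching residues: Met3, Cys6, Cys7, Cys8, Met11.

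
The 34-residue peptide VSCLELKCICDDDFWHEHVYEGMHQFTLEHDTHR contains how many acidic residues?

8

Only D (aspartate) and E (glutamate) carry a side-chain carboxylic acid.
Matching residues: E5, D11, D12, D13, E17, E21, E29, D31.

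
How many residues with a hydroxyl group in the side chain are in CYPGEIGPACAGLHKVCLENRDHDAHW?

1

S, T, and Y are the three residues with a side-chain hydroxyl.
Matching residues: Y2.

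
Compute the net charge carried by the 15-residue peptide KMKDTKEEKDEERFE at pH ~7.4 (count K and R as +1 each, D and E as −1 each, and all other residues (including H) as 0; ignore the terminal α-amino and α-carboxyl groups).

Positive (K, R): K1, K3, K6, K9, R13 → +5.
Negative (D, E): D4, E7, E8, D10, E11, E12, E15 → −7.
Net charge = (+5) + (−7) = −2.

-2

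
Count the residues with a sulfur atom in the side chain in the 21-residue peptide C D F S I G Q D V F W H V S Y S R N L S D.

Cysteine (C, thiol) and methionine (M, thioether) are the two sulfur-containing amino acids.
Matching residues: C1.

1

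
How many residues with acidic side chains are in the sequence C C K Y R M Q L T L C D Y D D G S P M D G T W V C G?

4

Only D (aspartate) and E (glutamate) carry a side-chain carboxylic acid.
Matching residues: D12, D14, D15, D20.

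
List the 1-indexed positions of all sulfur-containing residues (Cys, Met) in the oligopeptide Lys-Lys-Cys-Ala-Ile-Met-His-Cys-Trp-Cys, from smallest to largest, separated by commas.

3, 6, 8, 10

Matching residues: Cys3, Met6, Cys8, Cys10.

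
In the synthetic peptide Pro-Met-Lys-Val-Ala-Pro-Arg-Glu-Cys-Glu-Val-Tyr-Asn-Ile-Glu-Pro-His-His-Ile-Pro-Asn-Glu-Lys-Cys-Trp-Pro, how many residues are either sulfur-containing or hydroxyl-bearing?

4

Sulfur-containing: C, M. Hydroxyl-bearing: S, T, Y.
Sulfur-containing residues here: Met2, Cys9, Cys24 (3).
Hydroxyl-bearing residues here: Tyr12 (1).
The two groups share no amino acid, so total = 3 + 1 = 4.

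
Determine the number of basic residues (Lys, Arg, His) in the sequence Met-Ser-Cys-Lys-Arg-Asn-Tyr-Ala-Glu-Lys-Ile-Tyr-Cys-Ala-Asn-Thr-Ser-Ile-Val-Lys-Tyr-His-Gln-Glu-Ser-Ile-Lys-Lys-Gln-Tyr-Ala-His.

8

Matching residues: Lys4, Arg5, Lys10, Lys20, His22, Lys27, Lys28, His32.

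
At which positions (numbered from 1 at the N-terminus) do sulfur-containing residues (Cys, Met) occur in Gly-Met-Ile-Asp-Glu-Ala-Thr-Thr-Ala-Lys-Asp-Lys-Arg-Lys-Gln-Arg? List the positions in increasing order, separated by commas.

Matching residues: Met2.

2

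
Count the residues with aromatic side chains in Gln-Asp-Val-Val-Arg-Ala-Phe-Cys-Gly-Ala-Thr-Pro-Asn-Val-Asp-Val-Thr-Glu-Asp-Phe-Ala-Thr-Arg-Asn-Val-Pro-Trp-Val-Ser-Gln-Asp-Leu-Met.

The aromatic amino acids are Phe (F, benzyl), Trp (W, indole), and Tyr (Y, phenol).
Matching residues: Phe7, Phe20, Trp27.

3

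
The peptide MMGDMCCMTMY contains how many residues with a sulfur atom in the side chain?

Only Cys (C) and Met (M) have a sulfur atom in the side chain.
Matching residues: M1, M2, M5, C6, C7, M8, M10.

7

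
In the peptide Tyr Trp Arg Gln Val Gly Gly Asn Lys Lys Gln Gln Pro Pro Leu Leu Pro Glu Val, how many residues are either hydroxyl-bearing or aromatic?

2

Hydroxyl-bearing: S, T, Y. Aromatic: F, W, Y.
Hydroxyl-bearing residues here: Tyr1 (1).
Aromatic residues here: Tyr1, Trp2 (2).
Y is in both groups, so the 1 Y residue must not be double-counted.
Total = 1 + 2 − 1 = 2.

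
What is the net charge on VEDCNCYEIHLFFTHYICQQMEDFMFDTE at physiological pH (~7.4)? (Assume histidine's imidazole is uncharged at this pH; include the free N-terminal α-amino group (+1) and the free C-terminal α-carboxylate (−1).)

-7

The side chains ionized at physiological pH are Lys/Arg (+1) and Asp/Glu (−1); with His treated as neutral, nothing else contributes.
Positive (K, R): none → +0.
Negative (D, E): E2, D3, E8, E22, D23, D27, E29 → −7.
The N-terminus (+1) and C-terminus (−1) cancel.
Net charge = (+0) + (−7) = −7.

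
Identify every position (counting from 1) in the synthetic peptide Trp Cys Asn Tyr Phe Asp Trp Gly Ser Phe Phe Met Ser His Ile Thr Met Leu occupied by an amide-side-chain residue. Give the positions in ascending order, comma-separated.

3

Matching residues: Asn3.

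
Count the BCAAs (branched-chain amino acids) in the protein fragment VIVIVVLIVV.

V, L, and I make up the branched-chain aliphatic group.
Matching residues: V1, I2, V3, I4, V5, V6, L7, I8, V9, V10.

10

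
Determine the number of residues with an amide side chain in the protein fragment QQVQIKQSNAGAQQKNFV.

Only N (asparagine) and Q (glutamine) carry a side-chain carboxamide.
Matching residues: Q1, Q2, Q4, Q7, N9, Q13, Q14, N16.

8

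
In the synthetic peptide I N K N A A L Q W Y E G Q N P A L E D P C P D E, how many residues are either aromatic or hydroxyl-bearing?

Aromatic: F, W, Y. Hydroxyl-bearing: S, T, Y.
Aromatic residues here: W9, Y10 (2).
Hydroxyl-bearing residues here: Y10 (1).
Y is in both groups, so the 1 Y residue must not be double-counted.
Total = 2 + 1 − 1 = 2.

2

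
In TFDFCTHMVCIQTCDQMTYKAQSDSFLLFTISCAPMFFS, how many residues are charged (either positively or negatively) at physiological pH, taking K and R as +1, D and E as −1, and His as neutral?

4

Charged side chains at pH ~7.4: K, R (positive); D, E (negative).
Matching residues: D3, D15, K20, D24.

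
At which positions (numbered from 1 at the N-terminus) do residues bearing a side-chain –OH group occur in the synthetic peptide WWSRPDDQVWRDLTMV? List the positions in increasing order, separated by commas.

The –OH-bearing residues are Ser, Thr (aliphatic alcohols), and Tyr (phenol).
Matching residues: S3, T14.

3, 14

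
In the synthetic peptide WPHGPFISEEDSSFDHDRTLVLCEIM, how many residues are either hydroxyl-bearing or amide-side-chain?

Hydroxyl-bearing: S, T, Y. Amide-side-chain: N, Q.
Hydroxyl-bearing residues here: S8, S12, S13, T19 (4).
Amide-side-chain residues here: none (0).
The two groups share no amino acid, so total = 4 + 0 = 4.

4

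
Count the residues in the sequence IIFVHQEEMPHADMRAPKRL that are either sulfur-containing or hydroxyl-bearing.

2

Sulfur-containing: C, M. Hydroxyl-bearing: S, T, Y.
Sulfur-containing residues here: M9, M14 (2).
Hydroxyl-bearing residues here: none (0).
The two groups share no amino acid, so total = 2 + 0 = 2.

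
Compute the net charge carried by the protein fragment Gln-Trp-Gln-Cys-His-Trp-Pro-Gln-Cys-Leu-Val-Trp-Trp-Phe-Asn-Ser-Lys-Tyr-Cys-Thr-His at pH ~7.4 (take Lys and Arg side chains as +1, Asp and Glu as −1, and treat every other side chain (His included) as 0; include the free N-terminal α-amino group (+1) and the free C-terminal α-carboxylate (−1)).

+1

Positive (K, R): Lys17 → +1.
Negative (D, E): none → −0.
The N-terminus (+1) and C-terminus (−1) cancel.
Net charge = (+1) + (−0) = +1.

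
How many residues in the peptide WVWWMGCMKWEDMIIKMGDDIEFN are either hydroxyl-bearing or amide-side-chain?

1

Hydroxyl-bearing: S, T, Y. Amide-side-chain: N, Q.
Hydroxyl-bearing residues here: none (0).
Amide-side-chain residues here: N24 (1).
The two groups share no amino acid, so total = 0 + 1 = 1.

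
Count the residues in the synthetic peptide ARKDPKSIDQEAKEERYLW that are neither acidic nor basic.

9

Acidic: D, E. Basic: K, R, H. All other residues are neither.
Matching residues: A1, P5, S7, I8, Q10, A12, Y17, L18, W19.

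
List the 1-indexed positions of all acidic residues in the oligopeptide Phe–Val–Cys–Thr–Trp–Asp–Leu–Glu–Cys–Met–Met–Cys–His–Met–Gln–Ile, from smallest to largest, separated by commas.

Aspartate (D) and glutamate (E) have carboxylic-acid side chains and are the acidic amino acids.
Matching residues: Asp6, Glu8.

6, 8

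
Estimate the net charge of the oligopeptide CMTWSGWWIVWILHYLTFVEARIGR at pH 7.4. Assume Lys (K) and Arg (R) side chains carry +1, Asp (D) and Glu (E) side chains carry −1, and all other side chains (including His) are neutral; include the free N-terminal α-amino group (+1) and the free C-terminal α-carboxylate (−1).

Positive (K, R): R22, R25 → +2.
Negative (D, E): E20 → −1.
The N-terminus (+1) and C-terminus (−1) cancel.
Net charge = (+2) + (−1) = +1.

+1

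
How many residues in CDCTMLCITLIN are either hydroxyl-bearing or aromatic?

Hydroxyl-bearing: S, T, Y. Aromatic: F, W, Y.
Hydroxyl-bearing residues here: T4, T9 (2).
Aromatic residues here: none (0).
(Y belongs to both groups, but none appear in this sequence.) Total = 2 + 0 = 2.

2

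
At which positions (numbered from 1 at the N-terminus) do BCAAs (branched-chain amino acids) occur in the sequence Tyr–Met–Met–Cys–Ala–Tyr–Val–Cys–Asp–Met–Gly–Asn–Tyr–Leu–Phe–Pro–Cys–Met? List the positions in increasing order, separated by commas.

7, 14

Valine (V), leucine (L), and isoleucine (I) are the branched-chain amino acids.
Matching residues: Val7, Leu14.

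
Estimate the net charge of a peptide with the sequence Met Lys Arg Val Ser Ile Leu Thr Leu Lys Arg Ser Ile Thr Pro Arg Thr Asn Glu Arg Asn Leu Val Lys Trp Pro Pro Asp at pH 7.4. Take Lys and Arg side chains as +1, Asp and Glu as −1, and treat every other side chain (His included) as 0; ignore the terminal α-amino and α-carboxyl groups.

+5

Positive (K, R): Lys2, Arg3, Lys10, Arg11, Arg16, Arg20, Lys24 → +7.
Negative (D, E): Glu19, Asp28 → −2.
Net charge = (+7) + (−2) = +5.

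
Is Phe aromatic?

Yes

The aromatic amino acids are Phe (F, benzyl), Trp (W, indole), and Tyr (Y, phenol).
Phenylalanine is in this group.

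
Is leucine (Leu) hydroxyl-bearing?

The –OH-bearing residues are Ser, Thr (aliphatic alcohols), and Tyr (phenol).
Leucine is not in this group.

No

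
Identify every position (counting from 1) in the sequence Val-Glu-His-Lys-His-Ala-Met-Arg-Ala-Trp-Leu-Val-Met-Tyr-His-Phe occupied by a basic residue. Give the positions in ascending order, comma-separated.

3, 4, 5, 8, 15

K, R, and H are the three residues with basic side chains (ε-amine, guanidinium, and imidazole respectively).
Matching residues: His3, Lys4, His5, Arg8, His15.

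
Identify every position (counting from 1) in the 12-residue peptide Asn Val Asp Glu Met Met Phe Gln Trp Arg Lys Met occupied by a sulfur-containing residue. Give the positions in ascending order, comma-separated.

5, 6, 12

Only Cys (C) and Met (M) have a sulfur atom in the side chain.
Matching residues: Met5, Met6, Met12.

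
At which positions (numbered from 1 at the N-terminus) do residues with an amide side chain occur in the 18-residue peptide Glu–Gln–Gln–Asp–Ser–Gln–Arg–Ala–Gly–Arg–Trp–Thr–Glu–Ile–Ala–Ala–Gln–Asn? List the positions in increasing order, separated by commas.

The amide-side-chain residues are Asn (N) and Gln (Q).
Matching residues: Gln2, Gln3, Gln6, Gln17, Asn18.

2, 3, 6, 17, 18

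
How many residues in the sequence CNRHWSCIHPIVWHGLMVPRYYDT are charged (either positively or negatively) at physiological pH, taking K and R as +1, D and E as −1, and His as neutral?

Charged side chains at pH ~7.4: K, R (positive); D, E (negative).
Matching residues: R3, R20, D23.

3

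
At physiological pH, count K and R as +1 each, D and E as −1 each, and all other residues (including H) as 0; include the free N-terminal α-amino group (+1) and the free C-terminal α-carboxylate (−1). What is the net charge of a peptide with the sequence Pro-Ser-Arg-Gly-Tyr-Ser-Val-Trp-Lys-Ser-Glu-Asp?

Positive (K, R): Arg3, Lys9 → +2.
Negative (D, E): Glu11, Asp12 → −2.
The N-terminus (+1) and C-terminus (−1) cancel.
Net charge = (+2) + (−2) = 0.

0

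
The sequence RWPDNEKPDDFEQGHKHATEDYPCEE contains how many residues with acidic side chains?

9

Only D (aspartate) and E (glutamate) carry a side-chain carboxylic acid.
Matching residues: D4, E6, D9, D10, E12, E20, D21, E25, E26.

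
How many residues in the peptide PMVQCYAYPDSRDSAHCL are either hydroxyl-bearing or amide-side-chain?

Hydroxyl-bearing: S, T, Y. Amide-side-chain: N, Q.
Hydroxyl-bearing residues here: Y6, Y8, S11, S14 (4).
Amide-side-chain residues here: Q4 (1).
The two groups share no amino acid, so total = 4 + 1 = 5.

5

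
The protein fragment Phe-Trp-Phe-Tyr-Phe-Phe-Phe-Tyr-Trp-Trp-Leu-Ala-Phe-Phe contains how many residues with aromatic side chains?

12

Phenylalanine (F), tryptophan (W), and tyrosine (Y) have aromatic ring side chains.
Matching residues: Phe1, Trp2, Phe3, Tyr4, Phe5, Phe6, Phe7, Tyr8, Trp9, Trp10, Phe13, Phe14.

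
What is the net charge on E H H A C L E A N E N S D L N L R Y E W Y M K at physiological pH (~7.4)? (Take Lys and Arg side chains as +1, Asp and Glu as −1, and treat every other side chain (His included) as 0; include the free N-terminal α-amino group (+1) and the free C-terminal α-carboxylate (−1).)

-3

Positive (K, R): R17, K23 → +2.
Negative (D, E): E1, E7, E10, D13, E19 → −5.
The N-terminus (+1) and C-terminus (−1) cancel.
Net charge = (+2) + (−5) = −3.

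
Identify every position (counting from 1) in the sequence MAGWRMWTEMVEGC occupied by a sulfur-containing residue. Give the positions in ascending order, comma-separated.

Cysteine (C, thiol) and methionine (M, thioether) are the two sulfur-containing amino acids.
Matching residues: M1, M6, M10, C14.

1, 6, 10, 14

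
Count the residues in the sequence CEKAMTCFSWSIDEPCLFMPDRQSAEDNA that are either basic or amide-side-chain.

Basic: H, K, R. Amide-side-chain: N, Q.
Basic residues here: K3, R22 (2).
Amide-side-chain residues here: Q23, N28 (2).
The two groups share no amino acid, so total = 2 + 2 = 4.

4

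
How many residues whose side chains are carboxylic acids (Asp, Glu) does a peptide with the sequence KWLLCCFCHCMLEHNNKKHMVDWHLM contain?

Matching residues: E13, D22.

2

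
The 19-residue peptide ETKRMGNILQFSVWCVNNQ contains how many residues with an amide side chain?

5

The amide-side-chain residues are Asn (N) and Gln (Q).
Matching residues: N7, Q10, N17, N18, Q19.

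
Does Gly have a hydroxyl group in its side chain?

Serine (S), threonine (T), and tyrosine (Y) each carry a hydroxyl group on the side chain.
Glycine is not in this group.

No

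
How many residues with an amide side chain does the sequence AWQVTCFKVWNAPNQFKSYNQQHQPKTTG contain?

8

Asparagine (N) and glutamine (Q) have uncharged amide side chains.
Matching residues: Q3, N11, N14, Q15, N20, Q21, Q22, Q24.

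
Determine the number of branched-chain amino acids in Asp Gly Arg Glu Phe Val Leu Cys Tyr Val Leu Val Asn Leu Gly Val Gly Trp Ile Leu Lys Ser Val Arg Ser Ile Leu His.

Valine (V), leucine (L), and isoleucine (I) are the branched-chain amino acids.
Matching residues: Val6, Leu7, Val10, Leu11, Val12, Leu14, Val16, Ile19, Leu20, Val23, Ile26, Leu27.

12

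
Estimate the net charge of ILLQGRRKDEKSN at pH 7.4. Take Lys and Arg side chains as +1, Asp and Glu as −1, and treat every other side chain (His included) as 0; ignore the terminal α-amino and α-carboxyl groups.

Positive (K, R): R6, R7, K8, K11 → +4.
Negative (D, E): D9, E10 → −2.
Net charge = (+4) + (−2) = +2.

+2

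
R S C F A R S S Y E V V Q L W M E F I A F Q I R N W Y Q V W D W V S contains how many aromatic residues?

9

F, W, and Y each carry an aromatic ring on the side chain.
Matching residues: F4, Y9, W15, F18, F21, W26, Y27, W30, W32.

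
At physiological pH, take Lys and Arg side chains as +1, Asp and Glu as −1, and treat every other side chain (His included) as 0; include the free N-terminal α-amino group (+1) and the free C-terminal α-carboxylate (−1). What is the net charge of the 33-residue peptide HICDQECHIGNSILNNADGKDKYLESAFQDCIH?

Positive (K, R): K20, K22 → +2.
Negative (D, E): D4, E6, D18, D21, E25, D30 → −6.
The N-terminus (+1) and C-terminus (−1) cancel.
Net charge = (+2) + (−6) = −4.

-4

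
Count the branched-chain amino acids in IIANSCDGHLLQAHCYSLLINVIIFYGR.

10

Valine (V), leucine (L), and isoleucine (I) are the branched-chain amino acids.
Matching residues: I1, I2, L10, L11, L18, L19, I20, V22, I23, I24.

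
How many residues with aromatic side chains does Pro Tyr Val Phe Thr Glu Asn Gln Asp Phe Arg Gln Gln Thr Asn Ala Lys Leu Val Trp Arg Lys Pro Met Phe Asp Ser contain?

The aromatic amino acids are Phe (F, benzyl), Trp (W, indole), and Tyr (Y, phenol).
Matching residues: Tyr2, Phe4, Phe10, Trp20, Phe25.

5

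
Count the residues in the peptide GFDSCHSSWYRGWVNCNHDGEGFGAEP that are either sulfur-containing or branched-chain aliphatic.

3

Sulfur-containing: C, M. Branched-chain aliphatic: I, L, V.
Sulfur-containing residues here: C5, C16 (2).
Branched-chain aliphatic residues here: V14 (1).
The two groups share no amino acid, so total = 2 + 1 = 3.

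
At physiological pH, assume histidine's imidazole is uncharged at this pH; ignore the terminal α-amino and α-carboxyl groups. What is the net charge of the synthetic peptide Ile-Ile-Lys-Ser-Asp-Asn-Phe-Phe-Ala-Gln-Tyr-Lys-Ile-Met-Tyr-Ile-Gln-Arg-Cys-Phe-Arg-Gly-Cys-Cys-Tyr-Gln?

At pH ~7.4 the Lys and Arg side chains are protonated (+1), the Asp and Glu side chains are deprotonated (−1), and with His taken as neutral all other side chains carry no charge.
Positive (K, R): Lys3, Lys12, Arg18, Arg21 → +4.
Negative (D, E): Asp5 → −1.
Net charge = (+4) + (−1) = +3.

+3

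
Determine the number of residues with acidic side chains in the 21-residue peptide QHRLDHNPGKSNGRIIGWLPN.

The acidic residues are Asp (D) and Glu (E), whose side chains end in a carboxylate group.
Matching residues: D5.

1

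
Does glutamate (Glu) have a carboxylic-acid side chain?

The acidic residues are Asp (D) and Glu (E), whose side chains end in a carboxylate group.
Glutamate is in this group.

Yes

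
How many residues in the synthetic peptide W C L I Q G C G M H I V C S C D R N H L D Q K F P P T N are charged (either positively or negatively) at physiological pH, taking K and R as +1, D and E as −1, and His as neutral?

4

Charged side chains at pH ~7.4: K, R (positive); D, E (negative).
Matching residues: D16, R17, D21, K23.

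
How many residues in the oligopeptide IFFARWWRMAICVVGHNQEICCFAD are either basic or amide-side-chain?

5

Basic: H, K, R. Amide-side-chain: N, Q.
Basic residues here: R5, R8, H16 (3).
Amide-side-chain residues here: N17, Q18 (2).
The two groups share no amino acid, so total = 3 + 2 = 5.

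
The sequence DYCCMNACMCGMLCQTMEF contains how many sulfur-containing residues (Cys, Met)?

9

Matching residues: C3, C4, M5, C8, M9, C10, M12, C14, M17.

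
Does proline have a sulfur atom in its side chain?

No

Only Cys (C) and Met (M) have a sulfur atom in the side chain.
Proline is not in this group.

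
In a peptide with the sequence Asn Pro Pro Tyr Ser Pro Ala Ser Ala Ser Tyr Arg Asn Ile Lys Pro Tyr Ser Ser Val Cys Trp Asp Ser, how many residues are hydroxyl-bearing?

9

Serine (S), threonine (T), and tyrosine (Y) each carry a hydroxyl group on the side chain.
Matching residues: Tyr4, Ser5, Ser8, Ser10, Tyr11, Tyr17, Ser18, Ser19, Ser24.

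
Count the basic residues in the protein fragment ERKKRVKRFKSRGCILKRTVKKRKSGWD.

K, R, and H are the three residues with basic side chains (ε-amine, guanidinium, and imidazole respectively).
Matching residues: R2, K3, K4, R5, K7, R8, K10, R12, K17, R18, K21, K22, R23, K24.

14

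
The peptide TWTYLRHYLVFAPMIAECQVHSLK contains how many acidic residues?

The acidic residues are Asp (D) and Glu (E), whose side chains end in a carboxylate group.
Matching residues: E17.

1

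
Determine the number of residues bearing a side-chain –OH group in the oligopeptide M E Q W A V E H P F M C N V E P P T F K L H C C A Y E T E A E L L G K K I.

3

The –OH-bearing residues are Ser, Thr (aliphatic alcohols), and Tyr (phenol).
Matching residues: T18, Y26, T28.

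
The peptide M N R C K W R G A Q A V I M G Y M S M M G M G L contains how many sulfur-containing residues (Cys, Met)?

Matching residues: M1, C4, M14, M17, M19, M20, M22.

7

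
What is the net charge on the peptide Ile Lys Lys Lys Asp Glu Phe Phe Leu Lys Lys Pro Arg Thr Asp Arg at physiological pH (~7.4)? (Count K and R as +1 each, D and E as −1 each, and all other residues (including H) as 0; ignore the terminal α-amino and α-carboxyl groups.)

Positive (K, R): Lys2, Lys3, Lys4, Lys10, Lys11, Arg13, Arg16 → +7.
Negative (D, E): Asp5, Glu6, Asp15 → −3.
Net charge = (+7) + (−3) = +4.

+4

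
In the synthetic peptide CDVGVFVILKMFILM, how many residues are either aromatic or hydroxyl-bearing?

2

Aromatic: F, W, Y. Hydroxyl-bearing: S, T, Y.
Aromatic residues here: F6, F12 (2).
Hydroxyl-bearing residues here: none (0).
(Y belongs to both groups, but none appear in this sequence.) Total = 2 + 0 = 2.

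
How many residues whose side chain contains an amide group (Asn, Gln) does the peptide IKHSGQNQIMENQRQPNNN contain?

9

Matching residues: Q6, N7, Q8, N12, Q13, Q15, N17, N18, N19.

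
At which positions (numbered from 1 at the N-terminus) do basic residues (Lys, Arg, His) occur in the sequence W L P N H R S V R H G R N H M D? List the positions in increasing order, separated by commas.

5, 6, 9, 10, 12, 14

Matching residues: H5, R6, R9, H10, R12, H14.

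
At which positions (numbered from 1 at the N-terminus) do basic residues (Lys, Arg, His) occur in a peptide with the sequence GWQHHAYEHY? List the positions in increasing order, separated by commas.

4, 5, 9

Matching residues: H4, H5, H9.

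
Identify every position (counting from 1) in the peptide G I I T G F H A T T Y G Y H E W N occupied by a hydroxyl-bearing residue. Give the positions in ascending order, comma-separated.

Matching residues: T4, T9, T10, Y11, Y13.

4, 9, 10, 11, 13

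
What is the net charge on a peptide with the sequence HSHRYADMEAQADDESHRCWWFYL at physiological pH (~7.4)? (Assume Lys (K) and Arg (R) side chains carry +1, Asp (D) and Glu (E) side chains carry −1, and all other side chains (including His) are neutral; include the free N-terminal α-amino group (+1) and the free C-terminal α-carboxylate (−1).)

-3

Positive (K, R): R4, R18 → +2.
Negative (D, E): D7, E9, D13, D14, E15 → −5.
The N-terminus (+1) and C-terminus (−1) cancel.
Net charge = (+2) + (−5) = −3.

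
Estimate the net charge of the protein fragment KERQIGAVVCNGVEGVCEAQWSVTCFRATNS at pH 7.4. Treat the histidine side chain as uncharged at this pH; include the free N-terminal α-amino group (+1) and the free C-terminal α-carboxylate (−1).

0

At pH ~7.4 the Lys and Arg side chains are protonated (+1), the Asp and Glu side chains are deprotonated (−1), and with His taken as neutral all other side chains carry no charge.
Positive (K, R): K1, R3, R27 → +3.
Negative (D, E): E2, E14, E18 → −3.
The N-terminus (+1) and C-terminus (−1) cancel.
Net charge = (+3) + (−3) = 0.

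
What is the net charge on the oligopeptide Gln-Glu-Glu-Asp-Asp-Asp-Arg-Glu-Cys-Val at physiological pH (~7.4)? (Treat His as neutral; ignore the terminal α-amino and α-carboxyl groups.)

The side chains ionized at physiological pH are Lys/Arg (+1) and Asp/Glu (−1); with His treated as neutral, nothing else contributes.
Positive (K, R): Arg7 → +1.
Negative (D, E): Glu2, Glu3, Asp4, Asp5, Asp6, Glu8 → −6.
Net charge = (+1) + (−6) = −5.

-5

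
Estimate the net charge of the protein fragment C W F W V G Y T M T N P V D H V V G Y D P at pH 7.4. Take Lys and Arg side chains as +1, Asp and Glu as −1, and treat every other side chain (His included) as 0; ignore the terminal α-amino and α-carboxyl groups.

Positive (K, R): none → +0.
Negative (D, E): D14, D20 → −2.
Net charge = (+0) + (−2) = −2.

-2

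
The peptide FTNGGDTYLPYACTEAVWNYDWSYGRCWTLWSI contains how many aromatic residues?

9

The aromatic amino acids are Phe (F, benzyl), Trp (W, indole), and Tyr (Y, phenol).
Matching residues: F1, Y8, Y11, W18, Y20, W22, Y24, W28, W31.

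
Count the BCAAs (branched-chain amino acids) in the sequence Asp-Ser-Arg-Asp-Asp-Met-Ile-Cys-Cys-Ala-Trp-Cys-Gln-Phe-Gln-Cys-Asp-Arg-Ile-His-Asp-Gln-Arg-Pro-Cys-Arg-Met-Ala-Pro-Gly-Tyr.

2

V, L, and I make up the branched-chain aliphatic group.
Matching residues: Ile7, Ile19.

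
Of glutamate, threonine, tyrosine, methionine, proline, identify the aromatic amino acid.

tyrosine

F, W, and Y each carry an aromatic ring on the side chain.
Of the listed options, only tyrosine belongs to this group.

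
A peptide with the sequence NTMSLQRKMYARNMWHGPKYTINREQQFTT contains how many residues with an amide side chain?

The amide-side-chain residues are Asn (N) and Gln (Q).
Matching residues: N1, Q6, N13, N23, Q26, Q27.

6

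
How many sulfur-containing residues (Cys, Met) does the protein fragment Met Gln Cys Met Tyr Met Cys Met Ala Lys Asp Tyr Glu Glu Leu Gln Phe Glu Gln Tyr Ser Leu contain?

6

Matching residues: Met1, Cys3, Met4, Met6, Cys7, Met8.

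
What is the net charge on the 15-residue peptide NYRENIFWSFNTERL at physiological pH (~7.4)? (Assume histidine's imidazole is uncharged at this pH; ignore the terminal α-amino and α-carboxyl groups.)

At pH ~7.4 the Lys and Arg side chains are protonated (+1), the Asp and Glu side chains are deprotonated (−1), and with His taken as neutral all other side chains carry no charge.
Positive (K, R): R3, R14 → +2.
Negative (D, E): E4, E13 → −2.
Net charge = (+2) + (−2) = 0.

0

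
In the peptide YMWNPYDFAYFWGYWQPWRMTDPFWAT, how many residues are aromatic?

The aromatic amino acids are Phe (F, benzyl), Trp (W, indole), and Tyr (Y, phenol).
Matching residues: Y1, W3, Y6, F8, Y10, F11, W12, Y14, W15, W18, F24, W25.

12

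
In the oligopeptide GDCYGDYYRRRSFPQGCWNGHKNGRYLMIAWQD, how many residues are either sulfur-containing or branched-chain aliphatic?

5

Sulfur-containing: C, M. Branched-chain aliphatic: I, L, V.
Sulfur-containing residues here: C3, C17, M28 (3).
Branched-chain aliphatic residues here: L27, I29 (2).
The two groups share no amino acid, so total = 3 + 2 = 5.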